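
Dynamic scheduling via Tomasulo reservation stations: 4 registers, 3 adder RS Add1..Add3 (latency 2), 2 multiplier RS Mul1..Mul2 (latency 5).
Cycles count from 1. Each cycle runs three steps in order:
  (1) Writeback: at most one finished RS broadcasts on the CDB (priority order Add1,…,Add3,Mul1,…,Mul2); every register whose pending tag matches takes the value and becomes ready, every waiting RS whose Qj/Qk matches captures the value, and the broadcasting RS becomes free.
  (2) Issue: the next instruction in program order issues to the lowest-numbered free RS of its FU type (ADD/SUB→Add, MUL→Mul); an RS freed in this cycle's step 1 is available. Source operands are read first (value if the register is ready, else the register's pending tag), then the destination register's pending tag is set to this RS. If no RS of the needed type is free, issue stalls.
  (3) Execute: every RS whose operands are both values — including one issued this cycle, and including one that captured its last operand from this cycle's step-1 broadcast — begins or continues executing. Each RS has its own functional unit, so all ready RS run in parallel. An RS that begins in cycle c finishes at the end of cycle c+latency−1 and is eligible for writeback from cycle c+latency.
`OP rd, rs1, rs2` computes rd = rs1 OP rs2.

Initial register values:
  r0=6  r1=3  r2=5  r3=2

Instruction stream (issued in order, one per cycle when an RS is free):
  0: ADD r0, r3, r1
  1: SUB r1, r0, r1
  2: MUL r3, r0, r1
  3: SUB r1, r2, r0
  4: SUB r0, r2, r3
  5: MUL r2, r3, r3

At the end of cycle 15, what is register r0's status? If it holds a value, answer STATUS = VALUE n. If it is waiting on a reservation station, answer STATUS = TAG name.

STATUS = VALUE -5

cycle 1: issue ADD r0<-Add1 // r0:Add1,r1:3,r2:5,r3:2
cycle 2: issue SUB r1<-Add2 // r0:Add1,r1:Add2,r2:5,r3:2
cycle 3: CDB Add1=5; issue MUL r3<-Mul1 // r0:5,r1:Add2,r2:5,r3:Mul1
cycle 4: issue SUB r1<-Add1 // r0:5,r1:Add1,r2:5,r3:Mul1
cycle 5: CDB Add2=2; issue SUB r0<-Add2 // r0:Add2,r1:Add1,r2:5,r3:Mul1
cycle 6: CDB Add1=0; issue MUL r2<-Mul2 // r0:Add2,r1:0,r2:Mul2,r3:Mul1
cycle 7: - // r0:Add2,r1:0,r2:Mul2,r3:Mul1
cycle 8: - // r0:Add2,r1:0,r2:Mul2,r3:Mul1
cycle 9: - // r0:Add2,r1:0,r2:Mul2,r3:Mul1
cycle 10: CDB Mul1=10 // r0:Add2,r1:0,r2:Mul2,r3:10
cycle 11: - // r0:Add2,r1:0,r2:Mul2,r3:10
cycle 12: CDB Add2=-5 // r0:-5,r1:0,r2:Mul2,r3:10
cycle 13: - // r0:-5,r1:0,r2:Mul2,r3:10
cycle 14: - // r0:-5,r1:0,r2:Mul2,r3:10
cycle 15: CDB Mul2=100 // r0:-5,r1:0,r2:100,r3:10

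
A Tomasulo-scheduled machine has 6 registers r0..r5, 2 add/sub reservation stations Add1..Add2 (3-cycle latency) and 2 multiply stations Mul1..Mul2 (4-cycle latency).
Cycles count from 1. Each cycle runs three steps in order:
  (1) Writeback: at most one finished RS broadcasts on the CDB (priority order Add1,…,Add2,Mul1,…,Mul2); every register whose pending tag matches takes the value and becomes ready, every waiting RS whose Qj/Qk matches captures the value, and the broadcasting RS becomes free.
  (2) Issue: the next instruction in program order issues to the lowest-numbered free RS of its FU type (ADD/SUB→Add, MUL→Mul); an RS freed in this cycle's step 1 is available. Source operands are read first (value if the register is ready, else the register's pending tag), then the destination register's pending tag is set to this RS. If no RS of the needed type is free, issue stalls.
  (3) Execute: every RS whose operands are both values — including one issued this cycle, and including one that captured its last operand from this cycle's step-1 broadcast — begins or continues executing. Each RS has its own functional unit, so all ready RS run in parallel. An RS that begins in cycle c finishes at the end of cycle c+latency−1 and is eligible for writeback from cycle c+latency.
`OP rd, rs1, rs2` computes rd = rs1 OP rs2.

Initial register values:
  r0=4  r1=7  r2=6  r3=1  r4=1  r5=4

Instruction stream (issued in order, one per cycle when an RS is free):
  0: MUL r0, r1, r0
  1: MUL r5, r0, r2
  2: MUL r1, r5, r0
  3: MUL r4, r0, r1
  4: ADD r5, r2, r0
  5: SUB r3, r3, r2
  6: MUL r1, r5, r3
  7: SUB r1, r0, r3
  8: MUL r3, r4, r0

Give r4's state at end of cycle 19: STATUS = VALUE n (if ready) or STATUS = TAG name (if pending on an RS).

  c1: issue MUL r0<-Mul1  regs: r0:Mul1,r1:7,r2:6,r3:1,r4:1,r5:4
  c2: issue MUL r5<-Mul2  regs: r0:Mul1,r1:7,r2:6,r3:1,r4:1,r5:Mul2
  c3: stall  regs: r0:Mul1,r1:7,r2:6,r3:1,r4:1,r5:Mul2
  c4: stall  regs: r0:Mul1,r1:7,r2:6,r3:1,r4:1,r5:Mul2
  c5: CDB Mul1=28; issue MUL r1<-Mul1  regs: r0:28,r1:Mul1,r2:6,r3:1,r4:1,r5:Mul2
  c6: stall  regs: r0:28,r1:Mul1,r2:6,r3:1,r4:1,r5:Mul2
  c7: stall  regs: r0:28,r1:Mul1,r2:6,r3:1,r4:1,r5:Mul2
  c8: stall  regs: r0:28,r1:Mul1,r2:6,r3:1,r4:1,r5:Mul2
  c9: CDB Mul2=168; issue MUL r4<-Mul2  regs: r0:28,r1:Mul1,r2:6,r3:1,r4:Mul2,r5:168
  c10: issue ADD r5<-Add1  regs: r0:28,r1:Mul1,r2:6,r3:1,r4:Mul2,r5:Add1
  c11: issue SUB r3<-Add2  regs: r0:28,r1:Mul1,r2:6,r3:Add2,r4:Mul2,r5:Add1
  c12: stall  regs: r0:28,r1:Mul1,r2:6,r3:Add2,r4:Mul2,r5:Add1
  c13: CDB Add1=34; stall  regs: r0:28,r1:Mul1,r2:6,r3:Add2,r4:Mul2,r5:34
  c14: CDB Add2=-5; stall  regs: r0:28,r1:Mul1,r2:6,r3:-5,r4:Mul2,r5:34
  c15: CDB Mul1=4704; issue MUL r1<-Mul1  regs: r0:28,r1:Mul1,r2:6,r3:-5,r4:Mul2,r5:34
  c16: issue SUB r1<-Add1  regs: r0:28,r1:Add1,r2:6,r3:-5,r4:Mul2,r5:34
  c17: stall  regs: r0:28,r1:Add1,r2:6,r3:-5,r4:Mul2,r5:34
  c18: stall  regs: r0:28,r1:Add1,r2:6,r3:-5,r4:Mul2,r5:34
  c19: CDB Add1=33; stall  regs: r0:28,r1:33,r2:6,r3:-5,r4:Mul2,r5:34

STATUS = TAG Mul2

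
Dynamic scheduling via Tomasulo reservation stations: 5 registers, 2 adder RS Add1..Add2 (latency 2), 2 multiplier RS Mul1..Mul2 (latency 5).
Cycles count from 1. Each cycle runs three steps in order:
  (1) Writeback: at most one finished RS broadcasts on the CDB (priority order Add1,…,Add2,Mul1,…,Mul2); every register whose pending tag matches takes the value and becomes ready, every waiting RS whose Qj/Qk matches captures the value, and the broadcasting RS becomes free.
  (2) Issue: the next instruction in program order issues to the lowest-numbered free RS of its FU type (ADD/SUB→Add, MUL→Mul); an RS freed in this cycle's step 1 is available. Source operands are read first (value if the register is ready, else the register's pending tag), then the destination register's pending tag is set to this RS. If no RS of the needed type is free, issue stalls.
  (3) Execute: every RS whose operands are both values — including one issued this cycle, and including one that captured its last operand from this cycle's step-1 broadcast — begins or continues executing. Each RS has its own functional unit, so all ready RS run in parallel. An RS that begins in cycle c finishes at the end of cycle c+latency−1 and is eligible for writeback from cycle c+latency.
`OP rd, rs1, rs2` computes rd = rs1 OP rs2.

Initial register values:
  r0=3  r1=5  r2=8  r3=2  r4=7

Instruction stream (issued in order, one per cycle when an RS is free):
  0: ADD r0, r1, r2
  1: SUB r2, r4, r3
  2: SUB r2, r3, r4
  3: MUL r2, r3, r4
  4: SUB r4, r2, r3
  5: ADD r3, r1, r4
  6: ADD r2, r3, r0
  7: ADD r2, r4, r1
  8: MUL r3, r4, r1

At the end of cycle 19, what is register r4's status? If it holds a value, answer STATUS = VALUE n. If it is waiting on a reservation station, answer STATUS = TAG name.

STATUS = VALUE 12

  c1: issue ADD r0<-Add1  regs: r0:Add1,r1:5,r2:8,r3:2,r4:7
  c2: issue SUB r2<-Add2  regs: r0:Add1,r1:5,r2:Add2,r3:2,r4:7
  c3: CDB Add1=13; issue SUB r2<-Add1  regs: r0:13,r1:5,r2:Add1,r3:2,r4:7
  c4: CDB Add2=5; issue MUL r2<-Mul1  regs: r0:13,r1:5,r2:Mul1,r3:2,r4:7
  c5: CDB Add1=-5; issue SUB r4<-Add1  regs: r0:13,r1:5,r2:Mul1,r3:2,r4:Add1
  c6: issue ADD r3<-Add2  regs: r0:13,r1:5,r2:Mul1,r3:Add2,r4:Add1
  c7: stall  regs: r0:13,r1:5,r2:Mul1,r3:Add2,r4:Add1
  c8: stall  regs: r0:13,r1:5,r2:Mul1,r3:Add2,r4:Add1
  c9: CDB Mul1=14; stall  regs: r0:13,r1:5,r2:14,r3:Add2,r4:Add1
  c10: stall  regs: r0:13,r1:5,r2:14,r3:Add2,r4:Add1
  c11: CDB Add1=12; issue ADD r2<-Add1  regs: r0:13,r1:5,r2:Add1,r3:Add2,r4:12
  c12: stall  regs: r0:13,r1:5,r2:Add1,r3:Add2,r4:12
  c13: CDB Add2=17; issue ADD r2<-Add2  regs: r0:13,r1:5,r2:Add2,r3:17,r4:12
  c14: issue MUL r3<-Mul1  regs: r0:13,r1:5,r2:Add2,r3:Mul1,r4:12
  c15: CDB Add1=30  regs: r0:13,r1:5,r2:Add2,r3:Mul1,r4:12
  c16: CDB Add2=17  regs: r0:13,r1:5,r2:17,r3:Mul1,r4:12
  c17: -  regs: r0:13,r1:5,r2:17,r3:Mul1,r4:12
  c18: -  regs: r0:13,r1:5,r2:17,r3:Mul1,r4:12
  c19: CDB Mul1=60  regs: r0:13,r1:5,r2:17,r3:60,r4:12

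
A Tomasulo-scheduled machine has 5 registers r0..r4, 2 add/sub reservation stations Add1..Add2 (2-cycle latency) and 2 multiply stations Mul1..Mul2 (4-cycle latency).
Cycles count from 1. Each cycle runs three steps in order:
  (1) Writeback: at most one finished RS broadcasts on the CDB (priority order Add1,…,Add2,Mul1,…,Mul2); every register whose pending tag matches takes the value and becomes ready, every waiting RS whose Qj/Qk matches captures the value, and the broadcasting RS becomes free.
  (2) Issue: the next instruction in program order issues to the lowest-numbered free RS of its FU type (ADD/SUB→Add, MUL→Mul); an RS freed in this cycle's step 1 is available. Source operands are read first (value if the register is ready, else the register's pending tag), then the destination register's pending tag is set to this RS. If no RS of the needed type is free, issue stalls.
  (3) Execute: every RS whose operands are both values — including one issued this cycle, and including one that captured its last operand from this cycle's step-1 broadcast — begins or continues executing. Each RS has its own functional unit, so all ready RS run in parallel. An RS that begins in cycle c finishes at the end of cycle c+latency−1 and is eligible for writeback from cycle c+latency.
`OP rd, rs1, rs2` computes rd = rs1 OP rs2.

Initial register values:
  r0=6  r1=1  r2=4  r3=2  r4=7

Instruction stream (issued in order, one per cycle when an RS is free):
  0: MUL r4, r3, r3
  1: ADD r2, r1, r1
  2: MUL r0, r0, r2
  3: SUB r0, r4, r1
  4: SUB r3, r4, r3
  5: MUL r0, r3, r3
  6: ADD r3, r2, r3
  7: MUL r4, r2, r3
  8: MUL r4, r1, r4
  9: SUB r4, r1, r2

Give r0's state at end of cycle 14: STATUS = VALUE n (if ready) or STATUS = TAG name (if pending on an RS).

cycle 1: issue MUL r4<-Mul1 // r0:6,r1:1,r2:4,r3:2,r4:Mul1
cycle 2: issue ADD r2<-Add1 // r0:6,r1:1,r2:Add1,r3:2,r4:Mul1
cycle 3: issue MUL r0<-Mul2 // r0:Mul2,r1:1,r2:Add1,r3:2,r4:Mul1
cycle 4: CDB Add1=2; issue SUB r0<-Add1 // r0:Add1,r1:1,r2:2,r3:2,r4:Mul1
cycle 5: CDB Mul1=4; issue SUB r3<-Add2 // r0:Add1,r1:1,r2:2,r3:Add2,r4:4
cycle 6: issue MUL r0<-Mul1 // r0:Mul1,r1:1,r2:2,r3:Add2,r4:4
cycle 7: CDB Add1=3; issue ADD r3<-Add1 // r0:Mul1,r1:1,r2:2,r3:Add1,r4:4
cycle 8: CDB Add2=2; stall // r0:Mul1,r1:1,r2:2,r3:Add1,r4:4
cycle 9: CDB Mul2=12; issue MUL r4<-Mul2 // r0:Mul1,r1:1,r2:2,r3:Add1,r4:Mul2
cycle 10: CDB Add1=4; stall // r0:Mul1,r1:1,r2:2,r3:4,r4:Mul2
cycle 11: stall // r0:Mul1,r1:1,r2:2,r3:4,r4:Mul2
cycle 12: CDB Mul1=4; issue MUL r4<-Mul1 // r0:4,r1:1,r2:2,r3:4,r4:Mul1
cycle 13: issue SUB r4<-Add1 // r0:4,r1:1,r2:2,r3:4,r4:Add1
cycle 14: CDB Mul2=8 // r0:4,r1:1,r2:2,r3:4,r4:Add1

STATUS = VALUE 4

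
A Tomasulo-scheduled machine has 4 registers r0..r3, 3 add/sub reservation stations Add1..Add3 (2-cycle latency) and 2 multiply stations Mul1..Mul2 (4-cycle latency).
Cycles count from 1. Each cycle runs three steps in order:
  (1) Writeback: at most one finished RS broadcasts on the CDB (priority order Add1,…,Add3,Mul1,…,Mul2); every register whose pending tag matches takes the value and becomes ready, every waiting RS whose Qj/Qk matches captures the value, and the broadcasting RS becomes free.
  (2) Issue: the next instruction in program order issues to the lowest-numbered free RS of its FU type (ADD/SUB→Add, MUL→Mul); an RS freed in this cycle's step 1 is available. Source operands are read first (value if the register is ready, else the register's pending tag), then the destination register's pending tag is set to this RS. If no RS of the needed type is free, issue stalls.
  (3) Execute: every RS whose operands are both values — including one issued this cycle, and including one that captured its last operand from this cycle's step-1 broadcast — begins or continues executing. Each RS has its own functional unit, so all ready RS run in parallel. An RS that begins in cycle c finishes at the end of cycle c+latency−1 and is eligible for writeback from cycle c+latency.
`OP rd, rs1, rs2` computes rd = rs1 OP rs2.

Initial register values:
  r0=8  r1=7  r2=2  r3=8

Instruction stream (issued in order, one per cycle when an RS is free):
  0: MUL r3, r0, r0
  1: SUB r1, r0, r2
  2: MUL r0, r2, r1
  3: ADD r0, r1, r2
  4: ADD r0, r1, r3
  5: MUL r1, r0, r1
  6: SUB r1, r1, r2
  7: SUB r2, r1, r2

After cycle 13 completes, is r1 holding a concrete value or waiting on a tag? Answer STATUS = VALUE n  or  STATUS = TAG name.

STATUS = VALUE 418

  c1: issue MUL r3<-Mul1  regs: r0:8,r1:7,r2:2,r3:Mul1
  c2: issue SUB r1<-Add1  regs: r0:8,r1:Add1,r2:2,r3:Mul1
  c3: issue MUL r0<-Mul2  regs: r0:Mul2,r1:Add1,r2:2,r3:Mul1
  c4: CDB Add1=6; issue ADD r0<-Add1  regs: r0:Add1,r1:6,r2:2,r3:Mul1
  c5: CDB Mul1=64; issue ADD r0<-Add2  regs: r0:Add2,r1:6,r2:2,r3:64
  c6: CDB Add1=8; issue MUL r1<-Mul1  regs: r0:Add2,r1:Mul1,r2:2,r3:64
  c7: CDB Add2=70; issue SUB r1<-Add1  regs: r0:70,r1:Add1,r2:2,r3:64
  c8: CDB Mul2=12; issue SUB r2<-Add2  regs: r0:70,r1:Add1,r2:Add2,r3:64
  c9: -  regs: r0:70,r1:Add1,r2:Add2,r3:64
  c10: -  regs: r0:70,r1:Add1,r2:Add2,r3:64
  c11: CDB Mul1=420  regs: r0:70,r1:Add1,r2:Add2,r3:64
  c12: -  regs: r0:70,r1:Add1,r2:Add2,r3:64
  c13: CDB Add1=418  regs: r0:70,r1:418,r2:Add2,r3:64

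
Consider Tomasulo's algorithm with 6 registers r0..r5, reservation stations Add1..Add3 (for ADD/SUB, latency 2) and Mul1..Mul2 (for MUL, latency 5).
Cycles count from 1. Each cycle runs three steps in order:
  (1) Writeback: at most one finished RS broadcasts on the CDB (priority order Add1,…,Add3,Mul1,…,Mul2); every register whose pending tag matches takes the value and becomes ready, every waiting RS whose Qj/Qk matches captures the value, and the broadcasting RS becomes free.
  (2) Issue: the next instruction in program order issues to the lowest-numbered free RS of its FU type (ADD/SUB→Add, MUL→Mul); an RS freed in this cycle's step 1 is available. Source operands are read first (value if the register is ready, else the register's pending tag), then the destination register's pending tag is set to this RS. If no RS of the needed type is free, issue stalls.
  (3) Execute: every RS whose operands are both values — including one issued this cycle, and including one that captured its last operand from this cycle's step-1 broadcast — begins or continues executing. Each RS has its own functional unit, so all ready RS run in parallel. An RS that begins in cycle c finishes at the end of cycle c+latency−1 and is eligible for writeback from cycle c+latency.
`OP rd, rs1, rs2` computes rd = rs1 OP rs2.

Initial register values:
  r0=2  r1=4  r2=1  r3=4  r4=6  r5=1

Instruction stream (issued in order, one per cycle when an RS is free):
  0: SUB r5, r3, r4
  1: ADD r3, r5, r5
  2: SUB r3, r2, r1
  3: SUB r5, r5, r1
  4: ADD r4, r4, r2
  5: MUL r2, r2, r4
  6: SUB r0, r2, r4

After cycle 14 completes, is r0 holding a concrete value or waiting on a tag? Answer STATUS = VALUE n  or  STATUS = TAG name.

STATUS = VALUE 0

  c1: issue SUB r5<-Add1  regs: r0:2,r1:4,r2:1,r3:4,r4:6,r5:Add1
  c2: issue ADD r3<-Add2  regs: r0:2,r1:4,r2:1,r3:Add2,r4:6,r5:Add1
  c3: CDB Add1=-2; issue SUB r3<-Add1  regs: r0:2,r1:4,r2:1,r3:Add1,r4:6,r5:-2
  c4: issue SUB r5<-Add3  regs: r0:2,r1:4,r2:1,r3:Add1,r4:6,r5:Add3
  c5: CDB Add1=-3; issue ADD r4<-Add1  regs: r0:2,r1:4,r2:1,r3:-3,r4:Add1,r5:Add3
  c6: CDB Add2=-4; issue MUL r2<-Mul1  regs: r0:2,r1:4,r2:Mul1,r3:-3,r4:Add1,r5:Add3
  c7: CDB Add1=7; issue SUB r0<-Add1  regs: r0:Add1,r1:4,r2:Mul1,r3:-3,r4:7,r5:Add3
  c8: CDB Add3=-6  regs: r0:Add1,r1:4,r2:Mul1,r3:-3,r4:7,r5:-6
  c9: -  regs: r0:Add1,r1:4,r2:Mul1,r3:-3,r4:7,r5:-6
  c10: -  regs: r0:Add1,r1:4,r2:Mul1,r3:-3,r4:7,r5:-6
  c11: -  regs: r0:Add1,r1:4,r2:Mul1,r3:-3,r4:7,r5:-6
  c12: CDB Mul1=7  regs: r0:Add1,r1:4,r2:7,r3:-3,r4:7,r5:-6
  c13: -  regs: r0:Add1,r1:4,r2:7,r3:-3,r4:7,r5:-6
  c14: CDB Add1=0  regs: r0:0,r1:4,r2:7,r3:-3,r4:7,r5:-6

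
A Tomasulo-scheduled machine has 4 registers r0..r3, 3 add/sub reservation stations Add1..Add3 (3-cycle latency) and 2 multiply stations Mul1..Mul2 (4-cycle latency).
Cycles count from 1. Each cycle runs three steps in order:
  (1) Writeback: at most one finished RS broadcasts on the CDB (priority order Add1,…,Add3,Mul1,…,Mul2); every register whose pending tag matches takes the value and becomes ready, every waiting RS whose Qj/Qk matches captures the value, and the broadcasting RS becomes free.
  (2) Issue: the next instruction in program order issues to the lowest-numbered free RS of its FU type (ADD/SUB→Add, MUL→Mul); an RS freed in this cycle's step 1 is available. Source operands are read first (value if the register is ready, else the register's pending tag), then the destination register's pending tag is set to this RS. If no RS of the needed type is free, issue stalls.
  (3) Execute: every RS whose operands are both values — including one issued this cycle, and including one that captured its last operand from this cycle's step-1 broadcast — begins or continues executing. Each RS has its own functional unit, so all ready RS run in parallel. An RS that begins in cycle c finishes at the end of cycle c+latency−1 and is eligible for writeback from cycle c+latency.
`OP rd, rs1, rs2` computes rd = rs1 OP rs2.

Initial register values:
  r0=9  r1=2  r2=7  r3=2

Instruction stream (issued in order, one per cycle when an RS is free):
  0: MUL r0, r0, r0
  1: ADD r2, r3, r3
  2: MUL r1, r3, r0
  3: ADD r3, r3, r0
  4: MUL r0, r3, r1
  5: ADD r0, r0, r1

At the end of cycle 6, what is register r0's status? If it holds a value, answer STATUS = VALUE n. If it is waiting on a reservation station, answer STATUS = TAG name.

  c1: issue MUL r0<-Mul1  regs: r0:Mul1,r1:2,r2:7,r3:2
  c2: issue ADD r2<-Add1  regs: r0:Mul1,r1:2,r2:Add1,r3:2
  c3: issue MUL r1<-Mul2  regs: r0:Mul1,r1:Mul2,r2:Add1,r3:2
  c4: issue ADD r3<-Add2  regs: r0:Mul1,r1:Mul2,r2:Add1,r3:Add2
  c5: CDB Add1=4; stall  regs: r0:Mul1,r1:Mul2,r2:4,r3:Add2
  c6: CDB Mul1=81; issue MUL r0<-Mul1  regs: r0:Mul1,r1:Mul2,r2:4,r3:Add2

STATUS = TAG Mul1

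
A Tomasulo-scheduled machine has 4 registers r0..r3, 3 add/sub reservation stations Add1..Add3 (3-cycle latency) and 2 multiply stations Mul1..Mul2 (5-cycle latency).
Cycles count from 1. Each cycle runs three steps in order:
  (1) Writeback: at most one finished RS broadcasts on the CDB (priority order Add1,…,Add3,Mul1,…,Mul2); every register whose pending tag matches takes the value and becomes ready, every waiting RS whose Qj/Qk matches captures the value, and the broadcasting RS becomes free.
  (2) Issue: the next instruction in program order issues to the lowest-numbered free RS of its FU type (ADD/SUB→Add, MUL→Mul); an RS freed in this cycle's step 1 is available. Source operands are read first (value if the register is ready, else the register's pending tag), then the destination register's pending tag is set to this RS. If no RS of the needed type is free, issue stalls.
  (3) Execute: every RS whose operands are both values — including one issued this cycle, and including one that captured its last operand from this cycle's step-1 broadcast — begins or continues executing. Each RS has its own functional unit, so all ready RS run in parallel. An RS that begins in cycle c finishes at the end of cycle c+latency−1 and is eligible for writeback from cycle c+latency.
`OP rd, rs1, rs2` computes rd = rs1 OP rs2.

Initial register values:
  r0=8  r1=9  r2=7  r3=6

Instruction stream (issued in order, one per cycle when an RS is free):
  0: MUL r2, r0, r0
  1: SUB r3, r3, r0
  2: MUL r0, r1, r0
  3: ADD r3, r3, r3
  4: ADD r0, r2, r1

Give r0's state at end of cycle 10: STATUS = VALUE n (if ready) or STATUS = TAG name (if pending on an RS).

cycle 1: issue MUL r2<-Mul1 // r0:8,r1:9,r2:Mul1,r3:6
cycle 2: issue SUB r3<-Add1 // r0:8,r1:9,r2:Mul1,r3:Add1
cycle 3: issue MUL r0<-Mul2 // r0:Mul2,r1:9,r2:Mul1,r3:Add1
cycle 4: issue ADD r3<-Add2 // r0:Mul2,r1:9,r2:Mul1,r3:Add2
cycle 5: CDB Add1=-2; issue ADD r0<-Add1 // r0:Add1,r1:9,r2:Mul1,r3:Add2
cycle 6: CDB Mul1=64 // r0:Add1,r1:9,r2:64,r3:Add2
cycle 7: - // r0:Add1,r1:9,r2:64,r3:Add2
cycle 8: CDB Add2=-4 // r0:Add1,r1:9,r2:64,r3:-4
cycle 9: CDB Add1=73 // r0:73,r1:9,r2:64,r3:-4
cycle 10: CDB Mul2=72 // r0:73,r1:9,r2:64,r3:-4

STATUS = VALUE 73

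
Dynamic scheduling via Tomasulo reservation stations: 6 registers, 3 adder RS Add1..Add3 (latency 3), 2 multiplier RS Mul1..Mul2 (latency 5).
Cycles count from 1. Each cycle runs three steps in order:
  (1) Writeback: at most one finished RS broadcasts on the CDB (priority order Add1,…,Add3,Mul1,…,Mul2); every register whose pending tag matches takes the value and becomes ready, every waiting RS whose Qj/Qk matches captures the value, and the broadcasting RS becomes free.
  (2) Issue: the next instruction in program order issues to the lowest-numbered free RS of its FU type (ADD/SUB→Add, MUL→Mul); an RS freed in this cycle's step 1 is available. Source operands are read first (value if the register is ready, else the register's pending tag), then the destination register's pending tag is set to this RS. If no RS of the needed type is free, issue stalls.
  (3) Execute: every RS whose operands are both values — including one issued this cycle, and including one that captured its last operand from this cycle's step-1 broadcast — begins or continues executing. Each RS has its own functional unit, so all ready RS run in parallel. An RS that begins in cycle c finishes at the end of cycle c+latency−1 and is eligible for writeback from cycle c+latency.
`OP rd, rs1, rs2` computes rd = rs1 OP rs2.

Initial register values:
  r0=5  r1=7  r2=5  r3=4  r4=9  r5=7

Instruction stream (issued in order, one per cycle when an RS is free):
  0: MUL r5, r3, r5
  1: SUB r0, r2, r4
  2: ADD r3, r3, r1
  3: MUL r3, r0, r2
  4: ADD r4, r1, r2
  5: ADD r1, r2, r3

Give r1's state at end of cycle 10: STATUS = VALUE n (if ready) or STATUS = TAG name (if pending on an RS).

STATUS = TAG Add2

c1: issue MUL r5<-Mul1 | r0:5,r1:7,r2:5,r3:4,r4:9,r5:Mul1
c2: issue SUB r0<-Add1 | r0:Add1,r1:7,r2:5,r3:4,r4:9,r5:Mul1
c3: issue ADD r3<-Add2 | r0:Add1,r1:7,r2:5,r3:Add2,r4:9,r5:Mul1
c4: issue MUL r3<-Mul2 | r0:Add1,r1:7,r2:5,r3:Mul2,r4:9,r5:Mul1
c5: CDB Add1=-4; issue ADD r4<-Add1 | r0:-4,r1:7,r2:5,r3:Mul2,r4:Add1,r5:Mul1
c6: CDB Add2=11; issue ADD r1<-Add2 | r0:-4,r1:Add2,r2:5,r3:Mul2,r4:Add1,r5:Mul1
c7: CDB Mul1=28 | r0:-4,r1:Add2,r2:5,r3:Mul2,r4:Add1,r5:28
c8: CDB Add1=12 | r0:-4,r1:Add2,r2:5,r3:Mul2,r4:12,r5:28
c9: - | r0:-4,r1:Add2,r2:5,r3:Mul2,r4:12,r5:28
c10: CDB Mul2=-20 | r0:-4,r1:Add2,r2:5,r3:-20,r4:12,r5:28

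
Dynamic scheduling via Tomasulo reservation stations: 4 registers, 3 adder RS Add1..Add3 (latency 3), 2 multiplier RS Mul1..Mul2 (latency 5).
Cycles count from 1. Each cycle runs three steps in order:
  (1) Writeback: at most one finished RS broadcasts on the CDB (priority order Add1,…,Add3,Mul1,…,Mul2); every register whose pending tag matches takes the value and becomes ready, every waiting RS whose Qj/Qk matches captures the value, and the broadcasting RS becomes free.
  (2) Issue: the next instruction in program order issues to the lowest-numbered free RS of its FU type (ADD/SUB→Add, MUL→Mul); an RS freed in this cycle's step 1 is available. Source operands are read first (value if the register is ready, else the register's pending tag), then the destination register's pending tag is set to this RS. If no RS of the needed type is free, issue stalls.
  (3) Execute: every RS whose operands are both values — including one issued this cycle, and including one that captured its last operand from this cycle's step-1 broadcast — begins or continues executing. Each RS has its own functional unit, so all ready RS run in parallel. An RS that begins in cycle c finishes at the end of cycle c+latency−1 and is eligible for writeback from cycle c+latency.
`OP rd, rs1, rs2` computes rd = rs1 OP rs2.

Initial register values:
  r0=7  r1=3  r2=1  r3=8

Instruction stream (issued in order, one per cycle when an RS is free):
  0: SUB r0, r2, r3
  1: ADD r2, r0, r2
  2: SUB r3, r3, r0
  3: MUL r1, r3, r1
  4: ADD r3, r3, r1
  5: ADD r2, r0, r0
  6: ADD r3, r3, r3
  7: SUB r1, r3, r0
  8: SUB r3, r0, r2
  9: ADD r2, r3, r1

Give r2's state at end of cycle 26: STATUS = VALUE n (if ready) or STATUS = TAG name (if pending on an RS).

STATUS = VALUE 134

  c1: issue SUB r0<-Add1  regs: r0:Add1,r1:3,r2:1,r3:8
  c2: issue ADD r2<-Add2  regs: r0:Add1,r1:3,r2:Add2,r3:8
  c3: issue SUB r3<-Add3  regs: r0:Add1,r1:3,r2:Add2,r3:Add3
  c4: CDB Add1=-7; issue MUL r1<-Mul1  regs: r0:-7,r1:Mul1,r2:Add2,r3:Add3
  c5: issue ADD r3<-Add1  regs: r0:-7,r1:Mul1,r2:Add2,r3:Add1
  c6: stall  regs: r0:-7,r1:Mul1,r2:Add2,r3:Add1
  c7: CDB Add2=-6; issue ADD r2<-Add2  regs: r0:-7,r1:Mul1,r2:Add2,r3:Add1
  c8: CDB Add3=15; issue ADD r3<-Add3  regs: r0:-7,r1:Mul1,r2:Add2,r3:Add3
  c9: stall  regs: r0:-7,r1:Mul1,r2:Add2,r3:Add3
  c10: CDB Add2=-14; issue SUB r1<-Add2  regs: r0:-7,r1:Add2,r2:-14,r3:Add3
  c11: stall  regs: r0:-7,r1:Add2,r2:-14,r3:Add3
  c12: stall  regs: r0:-7,r1:Add2,r2:-14,r3:Add3
  c13: CDB Mul1=45; stall  regs: r0:-7,r1:Add2,r2:-14,r3:Add3
  c14: stall  regs: r0:-7,r1:Add2,r2:-14,r3:Add3
  c15: stall  regs: r0:-7,r1:Add2,r2:-14,r3:Add3
  c16: CDB Add1=60; issue SUB r3<-Add1  regs: r0:-7,r1:Add2,r2:-14,r3:Add1
  c17: stall  regs: r0:-7,r1:Add2,r2:-14,r3:Add1
  c18: stall  regs: r0:-7,r1:Add2,r2:-14,r3:Add1
  c19: CDB Add1=7; issue ADD r2<-Add1  regs: r0:-7,r1:Add2,r2:Add1,r3:7
  c20: CDB Add3=120  regs: r0:-7,r1:Add2,r2:Add1,r3:7
  c21: -  regs: r0:-7,r1:Add2,r2:Add1,r3:7
  c22: -  regs: r0:-7,r1:Add2,r2:Add1,r3:7
  c23: CDB Add2=127  regs: r0:-7,r1:127,r2:Add1,r3:7
  c24: -  regs: r0:-7,r1:127,r2:Add1,r3:7
  c25: -  regs: r0:-7,r1:127,r2:Add1,r3:7
  c26: CDB Add1=134  regs: r0:-7,r1:127,r2:134,r3:7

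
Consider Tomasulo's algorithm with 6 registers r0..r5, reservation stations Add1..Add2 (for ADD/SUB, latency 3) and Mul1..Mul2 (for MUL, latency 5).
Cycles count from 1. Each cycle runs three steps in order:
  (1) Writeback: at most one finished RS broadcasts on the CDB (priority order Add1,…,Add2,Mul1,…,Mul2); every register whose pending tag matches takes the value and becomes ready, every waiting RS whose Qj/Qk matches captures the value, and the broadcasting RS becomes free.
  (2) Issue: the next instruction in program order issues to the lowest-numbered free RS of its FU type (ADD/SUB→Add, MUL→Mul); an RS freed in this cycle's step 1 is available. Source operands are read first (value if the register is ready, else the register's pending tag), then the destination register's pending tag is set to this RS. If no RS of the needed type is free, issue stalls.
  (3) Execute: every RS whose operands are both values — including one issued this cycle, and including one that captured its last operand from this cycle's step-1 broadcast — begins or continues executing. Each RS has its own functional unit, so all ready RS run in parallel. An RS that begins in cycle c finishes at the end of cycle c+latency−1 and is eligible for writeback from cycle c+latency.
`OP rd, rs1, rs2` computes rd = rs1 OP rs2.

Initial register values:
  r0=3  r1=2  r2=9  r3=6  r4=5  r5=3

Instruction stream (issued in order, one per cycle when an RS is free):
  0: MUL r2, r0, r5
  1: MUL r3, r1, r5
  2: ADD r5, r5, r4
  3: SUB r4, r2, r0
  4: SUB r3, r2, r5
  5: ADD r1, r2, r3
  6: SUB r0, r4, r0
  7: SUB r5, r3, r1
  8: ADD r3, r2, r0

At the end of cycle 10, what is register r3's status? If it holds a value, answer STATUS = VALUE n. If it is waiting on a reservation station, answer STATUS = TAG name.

cycle 1: issue MUL r2<-Mul1 // r0:3,r1:2,r2:Mul1,r3:6,r4:5,r5:3
cycle 2: issue MUL r3<-Mul2 // r0:3,r1:2,r2:Mul1,r3:Mul2,r4:5,r5:3
cycle 3: issue ADD r5<-Add1 // r0:3,r1:2,r2:Mul1,r3:Mul2,r4:5,r5:Add1
cycle 4: issue SUB r4<-Add2 // r0:3,r1:2,r2:Mul1,r3:Mul2,r4:Add2,r5:Add1
cycle 5: stall // r0:3,r1:2,r2:Mul1,r3:Mul2,r4:Add2,r5:Add1
cycle 6: CDB Add1=8; issue SUB r3<-Add1 // r0:3,r1:2,r2:Mul1,r3:Add1,r4:Add2,r5:8
cycle 7: CDB Mul1=9; stall // r0:3,r1:2,r2:9,r3:Add1,r4:Add2,r5:8
cycle 8: CDB Mul2=6; stall // r0:3,r1:2,r2:9,r3:Add1,r4:Add2,r5:8
cycle 9: stall // r0:3,r1:2,r2:9,r3:Add1,r4:Add2,r5:8
cycle 10: CDB Add1=1; issue ADD r1<-Add1 // r0:3,r1:Add1,r2:9,r3:1,r4:Add2,r5:8

STATUS = VALUE 1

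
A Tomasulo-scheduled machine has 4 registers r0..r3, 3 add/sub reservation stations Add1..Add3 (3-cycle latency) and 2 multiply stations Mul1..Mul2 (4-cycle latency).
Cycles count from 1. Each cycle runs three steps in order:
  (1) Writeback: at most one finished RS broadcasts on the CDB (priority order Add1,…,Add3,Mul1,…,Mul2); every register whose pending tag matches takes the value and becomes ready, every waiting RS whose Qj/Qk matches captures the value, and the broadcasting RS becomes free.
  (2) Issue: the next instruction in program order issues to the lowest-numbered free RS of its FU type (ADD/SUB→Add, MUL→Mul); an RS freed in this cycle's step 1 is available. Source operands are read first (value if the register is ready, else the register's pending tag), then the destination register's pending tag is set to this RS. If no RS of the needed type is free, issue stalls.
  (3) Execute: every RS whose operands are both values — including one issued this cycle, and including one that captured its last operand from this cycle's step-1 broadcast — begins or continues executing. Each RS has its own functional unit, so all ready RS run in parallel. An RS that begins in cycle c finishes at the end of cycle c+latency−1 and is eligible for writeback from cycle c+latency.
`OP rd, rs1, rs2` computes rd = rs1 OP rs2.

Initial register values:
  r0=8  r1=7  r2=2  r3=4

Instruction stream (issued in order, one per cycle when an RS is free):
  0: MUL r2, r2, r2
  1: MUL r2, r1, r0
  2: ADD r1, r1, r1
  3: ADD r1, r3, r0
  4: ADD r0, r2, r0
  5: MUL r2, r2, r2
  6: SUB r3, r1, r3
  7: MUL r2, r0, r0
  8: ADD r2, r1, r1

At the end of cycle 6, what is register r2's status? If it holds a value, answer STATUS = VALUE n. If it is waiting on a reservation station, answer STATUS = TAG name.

STATUS = TAG Mul1

  c1: issue MUL r2<-Mul1  regs: r0:8,r1:7,r2:Mul1,r3:4
  c2: issue MUL r2<-Mul2  regs: r0:8,r1:7,r2:Mul2,r3:4
  c3: issue ADD r1<-Add1  regs: r0:8,r1:Add1,r2:Mul2,r3:4
  c4: issue ADD r1<-Add2  regs: r0:8,r1:Add2,r2:Mul2,r3:4
  c5: CDB Mul1=4; issue ADD r0<-Add3  regs: r0:Add3,r1:Add2,r2:Mul2,r3:4
  c6: CDB Add1=14; issue MUL r2<-Mul1  regs: r0:Add3,r1:Add2,r2:Mul1,r3:4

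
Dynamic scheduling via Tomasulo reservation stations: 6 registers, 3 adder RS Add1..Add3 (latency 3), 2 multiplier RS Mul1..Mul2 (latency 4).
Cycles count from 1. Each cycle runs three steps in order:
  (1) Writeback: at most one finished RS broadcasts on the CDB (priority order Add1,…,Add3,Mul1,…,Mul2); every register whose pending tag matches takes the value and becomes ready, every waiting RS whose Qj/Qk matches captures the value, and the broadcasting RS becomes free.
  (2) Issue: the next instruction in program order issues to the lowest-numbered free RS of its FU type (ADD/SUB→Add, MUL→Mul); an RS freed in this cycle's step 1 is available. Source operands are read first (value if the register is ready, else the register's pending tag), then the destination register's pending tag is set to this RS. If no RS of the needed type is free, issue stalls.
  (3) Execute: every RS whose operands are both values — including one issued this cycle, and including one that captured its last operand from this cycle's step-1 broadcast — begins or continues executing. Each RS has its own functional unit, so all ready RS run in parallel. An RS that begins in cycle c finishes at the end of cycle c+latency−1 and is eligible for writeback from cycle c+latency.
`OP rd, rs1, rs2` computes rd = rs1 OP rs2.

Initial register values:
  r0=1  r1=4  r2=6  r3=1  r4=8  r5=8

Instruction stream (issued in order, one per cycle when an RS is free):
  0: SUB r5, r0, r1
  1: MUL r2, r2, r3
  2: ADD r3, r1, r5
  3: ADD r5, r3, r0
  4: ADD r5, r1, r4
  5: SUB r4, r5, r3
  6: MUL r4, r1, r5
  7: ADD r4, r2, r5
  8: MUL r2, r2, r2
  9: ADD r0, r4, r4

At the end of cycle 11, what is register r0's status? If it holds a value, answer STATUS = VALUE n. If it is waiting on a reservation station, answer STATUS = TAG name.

STATUS = TAG Add1

c1: issue SUB r5<-Add1 | r0:1,r1:4,r2:6,r3:1,r4:8,r5:Add1
c2: issue MUL r2<-Mul1 | r0:1,r1:4,r2:Mul1,r3:1,r4:8,r5:Add1
c3: issue ADD r3<-Add2 | r0:1,r1:4,r2:Mul1,r3:Add2,r4:8,r5:Add1
c4: CDB Add1=-3; issue ADD r5<-Add1 | r0:1,r1:4,r2:Mul1,r3:Add2,r4:8,r5:Add1
c5: issue ADD r5<-Add3 | r0:1,r1:4,r2:Mul1,r3:Add2,r4:8,r5:Add3
c6: CDB Mul1=6; stall | r0:1,r1:4,r2:6,r3:Add2,r4:8,r5:Add3
c7: CDB Add2=1; issue SUB r4<-Add2 | r0:1,r1:4,r2:6,r3:1,r4:Add2,r5:Add3
c8: CDB Add3=12; issue MUL r4<-Mul1 | r0:1,r1:4,r2:6,r3:1,r4:Mul1,r5:12
c9: issue ADD r4<-Add3 | r0:1,r1:4,r2:6,r3:1,r4:Add3,r5:12
c10: CDB Add1=2; issue MUL r2<-Mul2 | r0:1,r1:4,r2:Mul2,r3:1,r4:Add3,r5:12
c11: CDB Add2=11; issue ADD r0<-Add1 | r0:Add1,r1:4,r2:Mul2,r3:1,r4:Add3,r5:12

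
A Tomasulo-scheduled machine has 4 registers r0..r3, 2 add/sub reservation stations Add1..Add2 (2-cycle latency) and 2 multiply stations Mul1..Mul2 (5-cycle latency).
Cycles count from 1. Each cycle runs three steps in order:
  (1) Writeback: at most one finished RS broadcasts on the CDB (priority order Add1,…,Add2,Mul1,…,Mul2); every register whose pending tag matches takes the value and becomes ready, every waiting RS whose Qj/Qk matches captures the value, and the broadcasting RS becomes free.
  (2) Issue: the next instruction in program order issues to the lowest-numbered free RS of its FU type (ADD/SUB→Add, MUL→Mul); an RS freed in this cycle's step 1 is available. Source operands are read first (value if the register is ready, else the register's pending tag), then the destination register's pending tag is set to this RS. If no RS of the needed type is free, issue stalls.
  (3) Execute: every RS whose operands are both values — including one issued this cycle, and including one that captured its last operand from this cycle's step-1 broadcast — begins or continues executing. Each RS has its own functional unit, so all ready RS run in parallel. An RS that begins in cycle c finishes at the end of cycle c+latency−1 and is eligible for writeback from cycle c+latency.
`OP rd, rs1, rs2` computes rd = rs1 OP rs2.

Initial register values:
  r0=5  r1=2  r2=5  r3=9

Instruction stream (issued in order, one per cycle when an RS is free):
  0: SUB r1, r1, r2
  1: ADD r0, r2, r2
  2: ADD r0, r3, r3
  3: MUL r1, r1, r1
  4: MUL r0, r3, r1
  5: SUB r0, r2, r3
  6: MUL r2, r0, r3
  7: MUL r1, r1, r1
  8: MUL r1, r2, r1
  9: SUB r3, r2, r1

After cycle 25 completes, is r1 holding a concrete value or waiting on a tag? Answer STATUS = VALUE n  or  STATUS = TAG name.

c1: issue SUB r1<-Add1 | r0:5,r1:Add1,r2:5,r3:9
c2: issue ADD r0<-Add2 | r0:Add2,r1:Add1,r2:5,r3:9
c3: CDB Add1=-3; issue ADD r0<-Add1 | r0:Add1,r1:-3,r2:5,r3:9
c4: CDB Add2=10; issue MUL r1<-Mul1 | r0:Add1,r1:Mul1,r2:5,r3:9
c5: CDB Add1=18; issue MUL r0<-Mul2 | r0:Mul2,r1:Mul1,r2:5,r3:9
c6: issue SUB r0<-Add1 | r0:Add1,r1:Mul1,r2:5,r3:9
c7: stall | r0:Add1,r1:Mul1,r2:5,r3:9
c8: CDB Add1=-4; stall | r0:-4,r1:Mul1,r2:5,r3:9
c9: CDB Mul1=9; issue MUL r2<-Mul1 | r0:-4,r1:9,r2:Mul1,r3:9
c10: stall | r0:-4,r1:9,r2:Mul1,r3:9
c11: stall | r0:-4,r1:9,r2:Mul1,r3:9
c12: stall | r0:-4,r1:9,r2:Mul1,r3:9
c13: stall | r0:-4,r1:9,r2:Mul1,r3:9
c14: CDB Mul1=-36; issue MUL r1<-Mul1 | r0:-4,r1:Mul1,r2:-36,r3:9
c15: CDB Mul2=81; issue MUL r1<-Mul2 | r0:-4,r1:Mul2,r2:-36,r3:9
c16: issue SUB r3<-Add1 | r0:-4,r1:Mul2,r2:-36,r3:Add1
c17: - | r0:-4,r1:Mul2,r2:-36,r3:Add1
c18: - | r0:-4,r1:Mul2,r2:-36,r3:Add1
c19: CDB Mul1=81 | r0:-4,r1:Mul2,r2:-36,r3:Add1
c20: - | r0:-4,r1:Mul2,r2:-36,r3:Add1
c21: - | r0:-4,r1:Mul2,r2:-36,r3:Add1
c22: - | r0:-4,r1:Mul2,r2:-36,r3:Add1
c23: - | r0:-4,r1:Mul2,r2:-36,r3:Add1
c24: CDB Mul2=-2916 | r0:-4,r1:-2916,r2:-36,r3:Add1
c25: - | r0:-4,r1:-2916,r2:-36,r3:Add1

STATUS = VALUE -2916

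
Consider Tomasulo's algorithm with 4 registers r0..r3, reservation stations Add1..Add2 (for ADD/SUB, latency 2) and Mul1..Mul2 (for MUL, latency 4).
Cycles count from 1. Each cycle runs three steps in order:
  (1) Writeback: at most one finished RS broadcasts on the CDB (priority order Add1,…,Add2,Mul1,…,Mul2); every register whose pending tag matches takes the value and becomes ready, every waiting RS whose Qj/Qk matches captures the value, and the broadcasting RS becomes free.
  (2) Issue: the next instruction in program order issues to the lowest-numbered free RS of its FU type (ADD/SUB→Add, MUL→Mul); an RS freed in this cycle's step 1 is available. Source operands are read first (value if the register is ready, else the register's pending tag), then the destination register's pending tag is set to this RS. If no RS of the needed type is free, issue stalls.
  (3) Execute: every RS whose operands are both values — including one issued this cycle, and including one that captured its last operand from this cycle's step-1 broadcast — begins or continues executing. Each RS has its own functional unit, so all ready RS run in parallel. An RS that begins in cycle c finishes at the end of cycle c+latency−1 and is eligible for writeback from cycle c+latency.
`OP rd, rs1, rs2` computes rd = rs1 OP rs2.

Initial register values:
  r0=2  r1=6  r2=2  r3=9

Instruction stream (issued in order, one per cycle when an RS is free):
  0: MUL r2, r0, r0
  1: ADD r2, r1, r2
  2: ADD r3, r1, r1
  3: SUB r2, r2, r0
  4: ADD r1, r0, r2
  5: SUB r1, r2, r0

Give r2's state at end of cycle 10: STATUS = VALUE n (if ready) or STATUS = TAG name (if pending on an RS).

STATUS = VALUE 8

c1: issue MUL r2<-Mul1 | r0:2,r1:6,r2:Mul1,r3:9
c2: issue ADD r2<-Add1 | r0:2,r1:6,r2:Add1,r3:9
c3: issue ADD r3<-Add2 | r0:2,r1:6,r2:Add1,r3:Add2
c4: stall | r0:2,r1:6,r2:Add1,r3:Add2
c5: CDB Add2=12; issue SUB r2<-Add2 | r0:2,r1:6,r2:Add2,r3:12
c6: CDB Mul1=4; stall | r0:2,r1:6,r2:Add2,r3:12
c7: stall | r0:2,r1:6,r2:Add2,r3:12
c8: CDB Add1=10; issue ADD r1<-Add1 | r0:2,r1:Add1,r2:Add2,r3:12
c9: stall | r0:2,r1:Add1,r2:Add2,r3:12
c10: CDB Add2=8; issue SUB r1<-Add2 | r0:2,r1:Add2,r2:8,r3:12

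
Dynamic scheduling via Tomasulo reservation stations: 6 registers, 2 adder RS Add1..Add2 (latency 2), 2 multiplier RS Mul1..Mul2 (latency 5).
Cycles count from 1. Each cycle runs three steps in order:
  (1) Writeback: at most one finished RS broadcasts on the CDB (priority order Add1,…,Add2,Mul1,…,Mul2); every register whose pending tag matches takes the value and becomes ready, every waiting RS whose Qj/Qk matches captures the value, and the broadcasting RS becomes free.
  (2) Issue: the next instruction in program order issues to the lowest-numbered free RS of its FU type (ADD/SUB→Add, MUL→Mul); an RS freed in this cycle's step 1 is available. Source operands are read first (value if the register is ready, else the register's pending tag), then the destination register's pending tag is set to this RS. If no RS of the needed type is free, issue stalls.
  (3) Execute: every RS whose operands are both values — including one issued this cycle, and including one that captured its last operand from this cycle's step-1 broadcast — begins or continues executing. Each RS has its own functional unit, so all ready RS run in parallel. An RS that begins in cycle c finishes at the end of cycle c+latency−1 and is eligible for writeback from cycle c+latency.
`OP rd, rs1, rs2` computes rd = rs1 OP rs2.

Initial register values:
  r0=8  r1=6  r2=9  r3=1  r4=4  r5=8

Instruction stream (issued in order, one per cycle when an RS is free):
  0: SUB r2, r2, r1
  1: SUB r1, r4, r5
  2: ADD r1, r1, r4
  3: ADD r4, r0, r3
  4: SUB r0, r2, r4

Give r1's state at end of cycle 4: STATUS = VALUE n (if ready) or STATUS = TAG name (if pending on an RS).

  c1: issue SUB r2<-Add1  regs: r0:8,r1:6,r2:Add1,r3:1,r4:4,r5:8
  c2: issue SUB r1<-Add2  regs: r0:8,r1:Add2,r2:Add1,r3:1,r4:4,r5:8
  c3: CDB Add1=3; issue ADD r1<-Add1  regs: r0:8,r1:Add1,r2:3,r3:1,r4:4,r5:8
  c4: CDB Add2=-4; issue ADD r4<-Add2  regs: r0:8,r1:Add1,r2:3,r3:1,r4:Add2,r5:8

STATUS = TAG Add1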